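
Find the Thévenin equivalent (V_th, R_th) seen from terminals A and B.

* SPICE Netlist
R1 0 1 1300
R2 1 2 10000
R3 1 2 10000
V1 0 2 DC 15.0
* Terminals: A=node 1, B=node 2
Step 1 — V_th is the open-circuit voltage V_A - V_B (nothing connected across the terminals).
Nodal analysis, taking node 2 as the 0 V reference.
Source V1 fixes V_0 = 15 V.
KCL at each unknown node (sum of currents leaving = 0; resistances in Ω):
  Node 1: (V_1 - 15)/1300 + (V_1 - 0)/10000 + (V_1 - 0)/10000 = 0
Collecting terms: 0.0009692 × V_1 = 0.01154  =>  V_1 = 11.9 V
V_th = V_1 - V_2 = 11.9 - 0 = 11.9 V
Step 2 — R_th: zero the source — replace V1 by a short circuit (node 2 merges into node 0) — and find the resistance seen between A (node 1) and B (node 0).
Reduce the network between node 1 (A) and node 0 (B) by series/parallel combination:
  Rp1 = R1 ‖ R2 ‖ R3 (parallel, all between nodes 0 and 1) = 1/(1/1300 + 1/10000 + 1/10000) = 1032 Ω
R_th = 1.032 kΩ

Final answer: V_th = 11.9 V, R_th = 1.032 kΩ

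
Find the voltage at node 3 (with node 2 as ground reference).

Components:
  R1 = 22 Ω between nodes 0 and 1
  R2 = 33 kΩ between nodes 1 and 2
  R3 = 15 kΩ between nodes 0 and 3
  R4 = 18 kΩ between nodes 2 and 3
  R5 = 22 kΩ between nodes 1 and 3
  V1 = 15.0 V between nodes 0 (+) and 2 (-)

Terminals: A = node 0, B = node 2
Nodal analysis, taking node 2 as the 0 V reference.
Source V1 fixes V_0 = 15 V.
KCL at each unknown node (sum of currents leaving = 0; resistances in Ω):
  Node 1: (V_1 - 15)/22 + (V_1 - 0)/33000 + (V_1 - V_3)/22000 = 0
  Node 3: (V_3 - 15)/15000 + (V_3 - 0)/18000 + (V_3 - V_1)/22000 = 0
Collecting terms (coefficients in siemens):
  0.04553·V_1 - 0.00004545·V_3 = 0.6818
  0.0001677·V_3 - 0.00004545·V_1 = 0.001
Determinant D = (0.04553)(0.0001677) - (-0.00004545)(-0.00004545) = 0.000007632
V_1 = [(0.6818)(0.0001677) - (-0.00004545)(0.001)]/D = 14.99 V
V_3 = [(0.04553)(0.001) - (0.6818)(-0.00004545)]/D = 10.03 V
The requested potential is V_3 = 10.03 V.

Final answer: V_3 = 10.03 V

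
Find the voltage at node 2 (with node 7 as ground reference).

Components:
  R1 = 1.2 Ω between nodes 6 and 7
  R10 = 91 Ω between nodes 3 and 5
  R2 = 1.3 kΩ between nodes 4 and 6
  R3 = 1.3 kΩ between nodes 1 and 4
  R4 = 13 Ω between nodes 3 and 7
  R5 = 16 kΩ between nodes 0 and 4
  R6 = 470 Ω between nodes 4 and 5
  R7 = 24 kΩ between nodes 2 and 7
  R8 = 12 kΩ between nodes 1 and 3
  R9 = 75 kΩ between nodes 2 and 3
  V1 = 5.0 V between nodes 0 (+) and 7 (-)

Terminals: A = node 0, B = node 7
Nodal analysis, taking node 7 as the 0 V reference.
Source V1 fixes V_0 = 5 V.
KCL at each unknown node (sum of currents leaving = 0; resistances in Ω):
  Node 1: (V_1 - V_4)/1300 + (V_1 - V_3)/12000 = 0
  Node 2: (V_2 - 0)/24000 + (V_2 - V_3)/75000 = 0
  Node 3: (V_3 - 0)/13 + (V_3 - V_1)/12000 + (V_3 - V_2)/75000 + (V_3 - V_5)/91 = 0
  Node 4: (V_4 - V_6)/1300 + (V_4 - V_1)/1300 + (V_4 - 5)/16000 + (V_4 - V_5)/470 = 0
  Node 5: (V_5 - V_4)/470 + (V_5 - V_3)/91 = 0
  Node 6: (V_6 - 0)/1.2 + (V_6 - V_4)/1300 = 0
Collecting terms (coefficients in siemens):
  0.0008526·V_1 - 0.00008333·V_3 - 0.0007692·V_4 = 0
  0.000055·V_2 - 0.00001333·V_3 = 0
  0.08801·V_3 - 0.00008333·V_1 - 0.00001333·V_2 - 0.01099·V_5 = 0
  0.003729·V_4 - 0.0007692·V_1 - 0.002128·V_5 - 0.0007692·V_6 = 0.0003125
  0.01312·V_5 - 0.01099·V_3 - 0.002128·V_4 = 0
  0.8341·V_6 - 0.0007692·V_4 = 0
Solving these 6 simultaneous equations (Gaussian elimination) gives:
  V_1 = 0.1069 V, V_2 = 0.0006753 V, V_3 = 0.002786 V, V_4 = 0.1182 V
  V_5 = 0.0215 V, V_6 = 0.000109 V
The requested potential is V_2 = 0.0006753 V.

Final answer: V_2 = 0.0006753 V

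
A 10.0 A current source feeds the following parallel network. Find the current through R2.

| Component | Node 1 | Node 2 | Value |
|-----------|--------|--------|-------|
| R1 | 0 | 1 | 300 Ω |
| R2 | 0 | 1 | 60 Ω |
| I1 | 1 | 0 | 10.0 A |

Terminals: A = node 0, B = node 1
All resistors sit directly between nodes 0 and 1, so they are in parallel and share one voltage V; the full source current 10 A splits among them.
1/R_par = 1/300 + 1/60 = 0.02 S  =>  R_par = 50 Ω
V = I × R_par = 10 × 50 = 500 V
I_R2 = V/R2 = 500/60 = 8.333 A

Final answer: 8.333 A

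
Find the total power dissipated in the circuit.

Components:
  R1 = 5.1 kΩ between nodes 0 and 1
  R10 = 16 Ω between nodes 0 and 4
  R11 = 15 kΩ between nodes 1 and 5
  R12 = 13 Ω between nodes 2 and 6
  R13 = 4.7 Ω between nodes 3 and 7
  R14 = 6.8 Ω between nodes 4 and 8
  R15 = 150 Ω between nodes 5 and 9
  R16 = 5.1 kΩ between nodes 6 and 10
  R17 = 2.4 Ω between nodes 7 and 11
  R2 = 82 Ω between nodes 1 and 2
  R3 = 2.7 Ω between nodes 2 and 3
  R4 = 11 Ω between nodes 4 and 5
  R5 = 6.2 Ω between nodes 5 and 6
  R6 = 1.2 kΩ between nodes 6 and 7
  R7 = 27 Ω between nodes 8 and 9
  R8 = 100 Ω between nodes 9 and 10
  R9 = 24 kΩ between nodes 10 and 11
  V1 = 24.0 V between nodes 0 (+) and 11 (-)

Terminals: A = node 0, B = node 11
Nodal analysis, taking node 11 as the 0 V reference.
Source V1 fixes V_0 = 24 V.
KCL at each unknown node (sum of currents leaving = 0; resistances in Ω):
  Node 1: (V_1 - 24)/5100 + (V_1 - V_2)/82 + (V_1 - V_5)/15000 = 0
  Node 2: (V_2 - V_1)/82 + (V_2 - V_3)/2.7 + (V_2 - V_6)/13 = 0
  Node 3: (V_3 - V_2)/2.7 + (V_3 - V_7)/4.7 = 0
  Node 4: (V_4 - V_5)/11 + (V_4 - 24)/16 + (V_4 - V_8)/6.8 = 0
  Node 5: (V_5 - V_4)/11 + (V_5 - V_6)/6.2 + (V_5 - V_1)/15000 + (V_5 - V_9)/150 = 0
  Node 6: (V_6 - V_5)/6.2 + (V_6 - V_7)/1200 + (V_6 - V_2)/13 + (V_6 - V_10)/5100 = 0
  Node 7: (V_7 - V_6)/1200 + (V_7 - V_3)/4.7 + (V_7 - 0)/2.4 = 0
  Node 8: (V_8 - V_9)/27 + (V_8 - V_4)/6.8 = 0
  Node 9: (V_9 - V_8)/27 + (V_9 - V_10)/100 + (V_9 - V_5)/150 = 0
  Node 10: (V_10 - V_9)/100 + (V_10 - 0)/24000 + (V_10 - V_6)/5100 = 0
Collecting terms (coefficients in siemens):
  0.01246·V_1 - 0.0122·V_2 - 0.00006667·V_5 = 0.004706
  0.4595·V_2 - 0.0122·V_1 - 0.3704·V_3 - 0.07692·V_6 = 0
  0.5831·V_3 - 0.3704·V_2 - 0.2128·V_7 = 0
  0.3005·V_4 - 0.09091·V_5 - 0.1471·V_8 = 1.5
  0.2589·V_5 - 0.00006667·V_1 - 0.09091·V_4 - 0.1613·V_6 - 0.006667·V_9 = 0
  0.2392·V_6 - 0.07692·V_2 - 0.1613·V_5 - 0.0008333·V_7 - 0.0001961·V_10 = 0
  0.6303·V_7 - 0.2128·V_3 - 0.0008333·V_6 = 0
  0.1841·V_8 - 0.1471·V_4 - 0.03704·V_9 = 0
  0.0537·V_9 - 0.006667·V_5 - 0.03704·V_8 - 0.01·V_10 = 0
  0.01024·V_10 - 0.0001961·V_6 - 0.01·V_9 = 0
Solving these 10 simultaneous equations (Gaussian elimination) gives:
  V_1 = 4.608 V, V_2 = 4.253 V, V_3 = 3.086 V, V_4 = 17.02 V
  V_5 = 12.51 V, V_6 = 9.815 V, V_7 = 1.055 V, V_8 = 16.84 V
  V_9 = 16.14 V, V_10 = 15.95 V
Power in each resistor, P = (ΔV)²/R:
  P_R1 = (24 - 4.608)²/5100 = 0.07374 W
  P_R2 = (4.608 - 4.253)²/82 = 0.001537 W
  P_R3 = (4.253 - 3.086)²/2.7 = 0.5043 W
  P_R4 = (17.02 - 12.51)²/11 = 1.852 W
  P_R5 = (12.51 - 9.815)²/6.2 = 1.168 W
  P_R6 = (9.815 - 1.055)²/1200 = 0.06395 W
  P_R7 = (16.84 - 16.14)²/27 = 0.01836 W
  P_R8 = (16.14 - 15.95)²/100 = 0.0003488 W
  P_R9 = (15.95 - 0)²/24000 = 0.0106 W
  P_R10 = (24 - 17.02)²/16 = 3.046 W
  P_R11 = (4.608 - 12.51)²/15000 = 0.004158 W
  P_R12 = (4.253 - 9.815)²/13 = 2.38 W
  P_R13 = (3.086 - 1.055)²/4.7 = 0.8779 W
  P_R14 = (17.02 - 16.84)²/6.8 = 0.004624 W
  P_R15 = (12.51 - 16.14)²/150 = 0.08792 W
  P_R16 = (9.815 - 15.95)²/5100 = 0.007381 W
  P_R17 = (1.055 - 0)²/2.4 = 0.4635 W
P_total = P_R1 + P_R2 + P_R3 + P_R4 + P_R5 + P_R6 + P_R7 + P_R8 + P_R9 + P_R10 + P_R11 + P_R12 + P_R13 + P_R14 + P_R15 + P_R16 + P_R17 = 10.56 W

Final answer: 10.56 W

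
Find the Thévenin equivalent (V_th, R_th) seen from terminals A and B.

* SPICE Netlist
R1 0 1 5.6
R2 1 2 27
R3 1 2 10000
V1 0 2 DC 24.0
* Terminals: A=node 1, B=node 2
Step 1 — V_th is the open-circuit voltage V_A - V_B (nothing connected across the terminals).
Nodal analysis, taking node 2 as the 0 V reference.
Source V1 fixes V_0 = 24 V.
KCL at each unknown node (sum of currents leaving = 0; resistances in Ω):
  Node 1: (V_1 - 24)/5.6 + (V_1 - 0)/27 + (V_1 - 0)/10000 = 0
Collecting terms: 0.2157 × V_1 = 4.286  =>  V_1 = 19.87 V
V_th = V_1 - V_2 = 19.87 - 0 = 19.87 V
Step 2 — R_th: zero the source — replace V1 by a short circuit (node 2 merges into node 0) — and find the resistance seen between A (node 1) and B (node 0).
Reduce the network between node 1 (A) and node 0 (B) by series/parallel combination:
  Rp1 = R1 ‖ R2 ‖ R3 (parallel, all between nodes 0 and 1) = 1/(1/5.6 + 1/27 + 1/10000) = 4.636 Ω
R_th = 4.636 Ω

Final answer: V_th = 19.87 V, R_th = 4.636 Ω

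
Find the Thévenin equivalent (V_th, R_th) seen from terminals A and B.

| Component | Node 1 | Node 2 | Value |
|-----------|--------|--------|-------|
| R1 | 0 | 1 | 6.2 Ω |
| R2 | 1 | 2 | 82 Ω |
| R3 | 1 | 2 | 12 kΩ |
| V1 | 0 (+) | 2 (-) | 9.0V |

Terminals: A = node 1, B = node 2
Step 1 — V_th is the open-circuit voltage V_A - V_B (nothing connected across the terminals).
Nodal analysis, taking node 2 as the 0 V reference.
Source V1 fixes V_0 = 9 V.
KCL at each unknown node (sum of currents leaving = 0; resistances in Ω):
  Node 1: (V_1 - 9)/6.2 + (V_1 - 0)/82 + (V_1 - 0)/12000 = 0
Collecting terms: 0.1736 × V_1 = 1.452  =>  V_1 = 8.363 V
V_th = V_1 - V_2 = 8.363 - 0 = 8.363 V
Step 2 — R_th: zero the source — replace V1 by a short circuit (node 2 merges into node 0) — and find the resistance seen between A (node 1) and B (node 0).
Reduce the network between node 1 (A) and node 0 (B) by series/parallel combination:
  Rp1 = R1 ‖ R2 ‖ R3 (parallel, all between nodes 0 and 1) = 1/(1/6.2 + 1/82 + 1/12000) = 5.761 Ω
R_th = 5.761 Ω

Final answer: V_th = 8.363 V, R_th = 5.761 Ω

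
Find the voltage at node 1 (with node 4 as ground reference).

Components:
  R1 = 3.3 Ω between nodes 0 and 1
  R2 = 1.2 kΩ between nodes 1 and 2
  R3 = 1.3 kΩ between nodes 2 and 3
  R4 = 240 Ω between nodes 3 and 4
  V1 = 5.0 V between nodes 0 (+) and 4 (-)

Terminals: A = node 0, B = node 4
Nodal analysis, taking node 4 as the 0 V reference.
Source V1 fixes V_0 = 5 V.
KCL at each unknown node (sum of currents leaving = 0; resistances in Ω):
  Node 1: (V_1 - 5)/3.3 + (V_1 - V_2)/1200 = 0
  Node 2: (V_2 - V_1)/1200 + (V_2 - V_3)/1300 = 0
  Node 3: (V_3 - V_2)/1300 + (V_3 - 0)/240 = 0
Collecting terms (coefficients in siemens):
  0.3039·V_1 - 0.0008333·V_2 = 1.515
  0.001603·V_2 - 0.0008333·V_1 - 0.0007692·V_3 = 0
  0.004936·V_3 - 0.0007692·V_2 = 0
Solving these 3 simultaneous equations (Gaussian elimination) gives:
  V_1 = 4.994 V, V_2 = 2.807 V, V_3 = 0.4374 V
The requested potential is V_1 = 4.994 V.

Final answer: V_1 = 4.994 V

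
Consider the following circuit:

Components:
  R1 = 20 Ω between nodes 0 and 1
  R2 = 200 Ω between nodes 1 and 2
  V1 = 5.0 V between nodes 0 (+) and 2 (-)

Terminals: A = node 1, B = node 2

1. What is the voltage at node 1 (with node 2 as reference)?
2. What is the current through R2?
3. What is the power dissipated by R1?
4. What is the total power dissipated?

Nodal analysis, taking node 2 as the 0 V reference.
Source V1 fixes V_0 = 5 V.
KCL at each unknown node (sum of currents leaving = 0; resistances in Ω):
  Node 1: (V_1 - 5)/20 + (V_1 - 0)/200 = 0
Collecting terms: 0.055 × V_1 = 0.25  =>  V_1 = 4.545 V
Part 1:
  Read off the nodal solution: V_1 = 4.545 V
Part 2:
  I_R2 = (V_1 - V_2)/R2 = (4.545 - 0)/200 = 0.02273 A
  Magnitude: I_R2 = 0.02273 A
Part 3:
  I_R1 = (V_0 - V_1)/R1 = (5 - 4.545)/20 = 0.02273 A
  P_R1 = I_R1² × R1 = (0.02273)² × 20 = 0.01033 W
Part 4:
  Power in each resistor, P = (ΔV)²/R:
    P_R1 = (5 - 4.545)²/20 = 0.01033 W
    P_R2 = (4.545 - 0)²/200 = 0.1033 W
  P_total = P_R1 + P_R2 = 0.1136 W

Final answers:
1. V_1 = 4.545 V
2. I_R2 = 0.02273 A
3. P_R1 = 0.01033 W
4. P_total = 0.1136 W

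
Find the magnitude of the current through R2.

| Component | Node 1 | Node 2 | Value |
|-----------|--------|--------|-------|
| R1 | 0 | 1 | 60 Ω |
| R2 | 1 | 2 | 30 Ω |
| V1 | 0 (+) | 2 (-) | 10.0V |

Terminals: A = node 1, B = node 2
Nodal analysis, taking node 2 as the 0 V reference.
Source V1 fixes V_0 = 10 V.
KCL at each unknown node (sum of currents leaving = 0; resistances in Ω):
  Node 1: (V_1 - 10)/60 + (V_1 - 0)/30 = 0
Collecting terms: 0.05 × V_1 = 0.1667  =>  V_1 = 3.333 V
I_R2 = (V_1 - V_2)/R2 = (3.333 - 0)/30 = 0.1111 A
|I_R2| = 0.1111 A

Final answer: |I_R2| = 0.1111 A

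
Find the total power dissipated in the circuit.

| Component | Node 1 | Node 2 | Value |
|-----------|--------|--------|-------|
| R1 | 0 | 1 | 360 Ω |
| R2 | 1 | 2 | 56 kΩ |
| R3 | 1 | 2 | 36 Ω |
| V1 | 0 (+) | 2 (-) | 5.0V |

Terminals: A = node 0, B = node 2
Nodal analysis, taking node 2 as the 0 V reference.
Source V1 fixes V_0 = 5 V.
KCL at each unknown node (sum of currents leaving = 0; resistances in Ω):
  Node 1: (V_1 - 5)/360 + (V_1 - 0)/56000 + (V_1 - 0)/36 = 0
Collecting terms: 0.03057 × V_1 = 0.01389  =>  V_1 = 0.4543 V
Power in each resistor, P = (ΔV)²/R:
  P_R1 = (5 - 0.4543)²/360 = 0.0574 W
  P_R2 = (0.4543 - 0)²/56000 = 0.000003685 W
  P_R3 = (0.4543 - 0)²/36 = 0.005733 W
P_total = P_R1 + P_R2 + P_R3 = 0.06314 W

Final answer: 0.06314 W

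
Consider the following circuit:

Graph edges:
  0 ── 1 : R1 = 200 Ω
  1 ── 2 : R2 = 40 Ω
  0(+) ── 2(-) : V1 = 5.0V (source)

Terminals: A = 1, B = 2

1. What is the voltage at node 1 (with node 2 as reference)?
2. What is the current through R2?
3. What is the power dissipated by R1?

Nodal analysis, taking node 2 as the 0 V reference.
Source V1 fixes V_0 = 5 V.
KCL at each unknown node (sum of currents leaving = 0; resistances in Ω):
  Node 1: (V_1 - 5)/200 + (V_1 - 0)/40 = 0
Collecting terms: 0.03 × V_1 = 0.025  =>  V_1 = 0.8333 V
Part 1:
  Read off the nodal solution: V_1 = 0.8333 V
Part 2:
  I_R2 = (V_1 - V_2)/R2 = (0.8333 - 0)/40 = 0.02083 A
  Magnitude: I_R2 = 0.02083 A
Part 3:
  I_R1 = (V_0 - V_1)/R1 = (5 - 0.8333)/200 = 0.02083 A
  P_R1 = I_R1² × R1 = (0.02083)² × 200 = 0.08681 W

Final answers:
1. V_1 = 0.8333 V
2. I_R2 = 0.02083 A
3. P_R1 = 0.08681 W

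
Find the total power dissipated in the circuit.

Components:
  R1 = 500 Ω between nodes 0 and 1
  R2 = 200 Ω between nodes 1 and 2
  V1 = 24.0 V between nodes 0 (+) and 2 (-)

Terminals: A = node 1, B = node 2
Nodal analysis, taking node 2 as the 0 V reference.
Source V1 fixes V_0 = 24 V.
KCL at each unknown node (sum of currents leaving = 0; resistances in Ω):
  Node 1: (V_1 - 24)/500 + (V_1 - 0)/200 = 0
Collecting terms: 0.007 × V_1 = 0.048  =>  V_1 = 6.857 V
Power in each resistor, P = (ΔV)²/R:
  P_R1 = (24 - 6.857)²/500 = 0.5878 W
  P_R2 = (6.857 - 0)²/200 = 0.2351 W
P_total = P_R1 + P_R2 = 0.8229 W

Final answer: 0.8229 W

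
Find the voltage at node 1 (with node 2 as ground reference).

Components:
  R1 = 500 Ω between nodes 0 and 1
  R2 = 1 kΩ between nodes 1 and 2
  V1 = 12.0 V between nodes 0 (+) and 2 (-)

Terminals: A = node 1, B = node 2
Nodal analysis, taking node 2 as the 0 V reference.
Source V1 fixes V_0 = 12 V.
KCL at each unknown node (sum of currents leaving = 0; resistances in Ω):
  Node 1: (V_1 - 12)/500 + (V_1 - 0)/1000 = 0
Collecting terms: 0.003 × V_1 = 0.024  =>  V_1 = 8 V
The requested potential is V_1 = 8 V.

Final answer: V_1 = 8 V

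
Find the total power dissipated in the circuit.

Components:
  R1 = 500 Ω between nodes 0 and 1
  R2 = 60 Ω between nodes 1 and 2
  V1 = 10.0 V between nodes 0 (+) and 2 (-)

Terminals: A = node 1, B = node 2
Nodal analysis, taking node 2 as the 0 V reference.
Source V1 fixes V_0 = 10 V.
KCL at each unknown node (sum of currents leaving = 0; resistances in Ω):
  Node 1: (V_1 - 10)/500 + (V_1 - 0)/60 = 0
Collecting terms: 0.01867 × V_1 = 0.02  =>  V_1 = 1.071 V
Power in each resistor, P = (ΔV)²/R:
  P_R1 = (10 - 1.071)²/500 = 0.1594 W
  P_R2 = (1.071 - 0)²/60 = 0.01913 W
P_total = P_R1 + P_R2 = 0.1786 W

Final answer: 0.1786 W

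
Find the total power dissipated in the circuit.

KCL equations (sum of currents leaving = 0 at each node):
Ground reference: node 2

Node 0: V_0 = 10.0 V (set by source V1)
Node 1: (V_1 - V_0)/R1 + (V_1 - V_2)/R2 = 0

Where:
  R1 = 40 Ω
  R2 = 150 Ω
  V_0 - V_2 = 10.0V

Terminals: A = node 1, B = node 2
Nodal analysis, taking node 2 as the 0 V reference.
Source V1 fixes V_0 = 10 V.
KCL at each unknown node (sum of currents leaving = 0; resistances in Ω):
  Node 1: (V_1 - 10)/40 + (V_1 - 0)/150 = 0
Collecting terms: 0.03167 × V_1 = 0.25  =>  V_1 = 7.895 V
Power in each resistor, P = (ΔV)²/R:
  P_R1 = (10 - 7.895)²/40 = 0.1108 W
  P_R2 = (7.895 - 0)²/150 = 0.4155 W
P_total = P_R1 + P_R2 = 0.5263 W

Final answer: 0.5263 W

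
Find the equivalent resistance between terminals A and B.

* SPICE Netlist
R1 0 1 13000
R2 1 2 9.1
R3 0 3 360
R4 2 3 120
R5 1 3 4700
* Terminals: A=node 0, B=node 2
The network is not a plain series/parallel combination. Inject a 1 A test current into terminal A (node 0) and return it from terminal B (node 2); then R_eq = V_A / (1 A).
Nodal analysis, taking node 2 as the 0 V reference.
Current source I_test pushes 1 A into node 0 and draws it out of node 2.
KCL at each unknown node (sum of currents leaving = 0; resistances in Ω):
  Node 0: (V_0 - V_1)/13000 + (V_0 - V_3)/360 - 1 = 0
  Node 1: (V_1 - V_0)/13000 + (V_1 - 0)/9.1 + (V_1 - V_3)/4700 = 0
  Node 3: (V_3 - V_0)/360 + (V_3 - V_1)/4700 + (V_3 - 0)/120 = 0
Collecting terms (coefficients in siemens):
  0.002855·V_0 - 0.00007692·V_1 - 0.002778·V_3 = 1
  0.1102·V_1 - 0.00007692·V_0 - 0.0002128·V_3 = 0
  0.01132·V_3 - 0.002778·V_0 - 0.0002128·V_1 = 0
Solving these 3 simultaneous equations (Gaussian elimination) gives:
  V_0 = 460.2 V, V_1 = 0.5393 V, V_3 = 112.9 V
R_eq = V_0 / 1 A = 460.2 Ω

Final answer: 460.2 Ω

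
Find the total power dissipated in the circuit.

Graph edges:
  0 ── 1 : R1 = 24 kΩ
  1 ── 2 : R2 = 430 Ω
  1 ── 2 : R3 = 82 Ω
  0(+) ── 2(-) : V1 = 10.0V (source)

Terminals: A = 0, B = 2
Nodal analysis, taking node 2 as the 0 V reference.
Source V1 fixes V_0 = 10 V.
KCL at each unknown node (sum of currents leaving = 0; resistances in Ω):
  Node 1: (V_1 - 10)/24000 + (V_1 - 0)/430 + (V_1 - 0)/82 = 0
Collecting terms: 0.01456 × V_1 = 0.0004167  =>  V_1 = 0.02861 V
Power in each resistor, P = (ΔV)²/R:
  P_R1 = (10 - 0.02861)²/24000 = 0.004143 W
  P_R2 = (0.02861 - 0)²/430 = 0.000001904 W
  P_R3 = (0.02861 - 0)²/82 = 0.000009984 W
P_total = P_R1 + P_R2 + P_R3 = 0.004155 W

Final answer: 0.004155 W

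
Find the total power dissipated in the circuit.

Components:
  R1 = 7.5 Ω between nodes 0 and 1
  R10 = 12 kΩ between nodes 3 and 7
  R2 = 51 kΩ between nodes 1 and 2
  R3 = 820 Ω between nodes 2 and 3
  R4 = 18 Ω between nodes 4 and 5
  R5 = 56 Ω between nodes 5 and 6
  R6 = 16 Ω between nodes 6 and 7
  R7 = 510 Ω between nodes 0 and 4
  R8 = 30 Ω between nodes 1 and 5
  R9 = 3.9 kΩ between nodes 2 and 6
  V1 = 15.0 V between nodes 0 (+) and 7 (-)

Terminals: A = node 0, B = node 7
Nodal analysis, taking node 7 as the 0 V reference.
Source V1 fixes V_0 = 15 V.
KCL at each unknown node (sum of currents leaving = 0; resistances in Ω):
  Node 1: (V_1 - 15)/7.5 + (V_1 - V_2)/51000 + (V_1 - V_5)/30 = 0
  Node 2: (V_2 - V_1)/51000 + (V_2 - V_3)/820 + (V_2 - V_6)/3900 = 0
  Node 3: (V_3 - V_2)/820 + (V_3 - 0)/12000 = 0
  Node 4: (V_4 - V_5)/18 + (V_4 - 15)/510 = 0
  Node 5: (V_5 - V_4)/18 + (V_5 - V_6)/56 + (V_5 - V_1)/30 = 0
  Node 6: (V_6 - V_5)/56 + (V_6 - 0)/16 + (V_6 - V_2)/3900 = 0
Collecting terms (coefficients in siemens):
  0.1667·V_1 - 0.00001961·V_2 - 0.03333·V_5 = 2
  0.001496·V_2 - 0.00001961·V_1 - 0.00122·V_3 - 0.0002564·V_6 = 0
  0.001303·V_3 - 0.00122·V_2 = 0
  0.05752·V_4 - 0.05556·V_5 = 0.02941
  0.1067·V_5 - 0.03333·V_1 - 0.05556·V_4 - 0.01786·V_6 = 0
  0.08061·V_6 - 0.0002564·V_2 - 0.01786·V_5 = 0
Solving these 6 simultaneous equations (Gaussian elimination) gives:
  V_1 = 14.02 V, V_2 = 2.401 V, V_3 = 2.247 V, V_4 = 10.26 V
  V_5 = 10.09 V, V_6 = 2.243 V
Power in each resistor, P = (ΔV)²/R:
  P_R1 = (15 - 14.02)²/7.5 = 0.1289 W
  P_R2 = (14.02 - 2.401)²/51000 = 0.002646 W
  P_R3 = (2.401 - 2.247)²/820 = 0.00002876 W
  P_R4 = (10.26 - 10.09)²/18 = 0.001556 W
  P_R5 = (10.09 - 2.243)²/56 = 1.1 W
  P_R6 = (2.243 - 0)²/16 = 0.3144 W
  P_R7 = (15 - 10.26)²/510 = 0.04408 W
  P_R8 = (14.02 - 10.09)²/30 = 0.5137 W
  P_R9 = (2.401 - 2.243)²/3900 = 0.000006392 W
  P_R10 = (2.247 - 0)²/12000 = 0.0004209 W
P_total = P_R1 + P_R2 + P_R3 + P_R4 + P_R5 + P_R6 + P_R7 + P_R8 + P_R9 + P_R10 = 2.106 W

Final answer: 2.106 W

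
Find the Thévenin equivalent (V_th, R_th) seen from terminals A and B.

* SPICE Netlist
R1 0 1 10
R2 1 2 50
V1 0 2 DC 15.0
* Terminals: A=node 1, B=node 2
Step 1 — V_th is the open-circuit voltage V_A - V_B (nothing connected across the terminals).
Nodal analysis, taking node 2 as the 0 V reference.
Source V1 fixes V_0 = 15 V.
KCL at each unknown node (sum of currents leaving = 0; resistances in Ω):
  Node 1: (V_1 - 15)/10 + (V_1 - 0)/50 = 0
Collecting terms: 0.12 × V_1 = 1.5  =>  V_1 = 12.5 V
V_th = V_1 - V_2 = 12.5 - 0 = 12.5 V
Step 2 — R_th: zero the source — replace V1 by a short circuit (node 2 merges into node 0) — and find the resistance seen between A (node 1) and B (node 0).
Reduce the network between node 1 (A) and node 0 (B) by series/parallel combination:
  Rp1 = R1 ‖ R2 (parallel, both between nodes 0 and 1) = 1/(1/10 + 1/50) = 8.333 Ω
R_th = 8.333 Ω

Final answer: V_th = 12.5 V, R_th = 8.333 Ω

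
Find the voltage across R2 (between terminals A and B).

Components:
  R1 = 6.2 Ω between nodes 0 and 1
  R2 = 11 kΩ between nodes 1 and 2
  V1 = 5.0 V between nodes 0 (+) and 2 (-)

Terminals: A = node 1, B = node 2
R1 and R2 are in series across V1 (node 0 → node 1 → node 2), and the output A–B is taken across R2, so this is a voltage divider.
Series current: I = V1/(R1 + R2) = 5/(6.2 + 11000) = 5/11010 = 0.0004543 A
V_R2 = I × R2 = V1 × R2/(R1 + R2) = 5 × 11000/11010 = 4.997 V

Final answer: 4.997 V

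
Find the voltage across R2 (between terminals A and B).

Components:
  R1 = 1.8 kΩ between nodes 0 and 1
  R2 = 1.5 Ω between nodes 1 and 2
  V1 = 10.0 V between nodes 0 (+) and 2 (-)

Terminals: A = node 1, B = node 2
R1 and R2 are in series across V1 (node 0 → node 1 → node 2), and the output A–B is taken across R2, so this is a voltage divider.
Series current: I = V1/(R1 + R2) = 10/(1800 + 1.5) = 10/1802 = 0.005551 A
V_R2 = I × R2 = V1 × R2/(R1 + R2) = 10 × 1.5/1802 = 0.008326 V

Final answer: 0.008326 V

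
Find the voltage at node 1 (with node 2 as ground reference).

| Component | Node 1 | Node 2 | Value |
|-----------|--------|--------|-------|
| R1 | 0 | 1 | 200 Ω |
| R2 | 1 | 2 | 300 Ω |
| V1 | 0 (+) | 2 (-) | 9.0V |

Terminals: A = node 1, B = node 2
Nodal analysis, taking node 2 as the 0 V reference.
Source V1 fixes V_0 = 9 V.
KCL at each unknown node (sum of currents leaving = 0; resistances in Ω):
  Node 1: (V_1 - 9)/200 + (V_1 - 0)/300 = 0
Collecting terms: 0.008333 × V_1 = 0.045  =>  V_1 = 5.4 V
The requested potential is V_1 = 5.4 V.

Final answer: V_1 = 5.4 V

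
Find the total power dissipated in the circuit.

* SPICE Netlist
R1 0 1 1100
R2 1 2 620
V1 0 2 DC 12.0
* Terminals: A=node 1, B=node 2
Nodal analysis, taking node 2 as the 0 V reference.
Source V1 fixes V_0 = 12 V.
KCL at each unknown node (sum of currents leaving = 0; resistances in Ω):
  Node 1: (V_1 - 12)/1100 + (V_1 - 0)/620 = 0
Collecting terms: 0.002522 × V_1 = 0.01091  =>  V_1 = 4.326 V
Power in each resistor, P = (ΔV)²/R:
  P_R1 = (12 - 4.326)²/1100 = 0.05354 W
  P_R2 = (4.326 - 0)²/620 = 0.03018 W
P_total = P_R1 + P_R2 = 0.08372 W

Final answer: 0.08372 W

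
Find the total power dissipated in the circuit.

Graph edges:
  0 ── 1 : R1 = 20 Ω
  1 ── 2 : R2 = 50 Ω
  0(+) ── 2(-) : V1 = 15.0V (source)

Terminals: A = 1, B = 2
Nodal analysis, taking node 2 as the 0 V reference.
Source V1 fixes V_0 = 15 V.
KCL at each unknown node (sum of currents leaving = 0; resistances in Ω):
  Node 1: (V_1 - 15)/20 + (V_1 - 0)/50 = 0
Collecting terms: 0.07 × V_1 = 0.75  =>  V_1 = 10.71 V
Power in each resistor, P = (ΔV)²/R:
  P_R1 = (15 - 10.71)²/20 = 0.9184 W
  P_R2 = (10.71 - 0)²/50 = 2.296 W
P_total = P_R1 + P_R2 = 3.214 W

Final answer: 3.214 W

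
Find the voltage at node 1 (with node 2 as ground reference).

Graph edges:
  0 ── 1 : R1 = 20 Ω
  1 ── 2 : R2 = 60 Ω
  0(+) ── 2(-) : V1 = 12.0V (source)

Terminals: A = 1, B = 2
Nodal analysis, taking node 2 as the 0 V reference.
Source V1 fixes V_0 = 12 V.
KCL at each unknown node (sum of currents leaving = 0; resistances in Ω):
  Node 1: (V_1 - 12)/20 + (V_1 - 0)/60 = 0
Collecting terms: 0.06667 × V_1 = 0.6  =>  V_1 = 9 V
The requested potential is V_1 = 9 V.

Final answer: V_1 = 9 V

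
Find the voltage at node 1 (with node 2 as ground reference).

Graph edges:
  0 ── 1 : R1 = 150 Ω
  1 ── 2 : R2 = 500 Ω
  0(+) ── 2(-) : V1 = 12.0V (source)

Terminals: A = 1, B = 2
Nodal analysis, taking node 2 as the 0 V reference.
Source V1 fixes V_0 = 12 V.
KCL at each unknown node (sum of currents leaving = 0; resistances in Ω):
  Node 1: (V_1 - 12)/150 + (V_1 - 0)/500 = 0
Collecting terms: 0.008667 × V_1 = 0.08  =>  V_1 = 9.231 V
The requested potential is V_1 = 9.231 V.

Final answer: V_1 = 9.231 V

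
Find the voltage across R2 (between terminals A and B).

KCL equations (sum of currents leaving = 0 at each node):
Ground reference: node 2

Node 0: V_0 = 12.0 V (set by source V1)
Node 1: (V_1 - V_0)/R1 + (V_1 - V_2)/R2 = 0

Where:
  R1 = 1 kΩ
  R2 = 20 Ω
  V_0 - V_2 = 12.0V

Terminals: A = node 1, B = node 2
R1 and R2 are in series across V1 (node 0 → node 1 → node 2), and the output A–B is taken across R2, so this is a voltage divider.
Series current: I = V1/(R1 + R2) = 12/(1000 + 20) = 12/1020 = 0.01176 A
V_R2 = I × R2 = V1 × R2/(R1 + R2) = 12 × 20/1020 = 0.2353 V

Final answer: 0.2353 V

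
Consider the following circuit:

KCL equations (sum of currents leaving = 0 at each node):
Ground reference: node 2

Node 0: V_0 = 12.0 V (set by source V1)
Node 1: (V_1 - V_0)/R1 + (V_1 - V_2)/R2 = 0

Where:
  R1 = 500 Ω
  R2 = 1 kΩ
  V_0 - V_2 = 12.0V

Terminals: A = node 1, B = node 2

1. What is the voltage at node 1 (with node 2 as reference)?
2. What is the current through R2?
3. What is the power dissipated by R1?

Nodal analysis, taking node 2 as the 0 V reference.
Source V1 fixes V_0 = 12 V.
KCL at each unknown node (sum of currents leaving = 0; resistances in Ω):
  Node 1: (V_1 - 12)/500 + (V_1 - 0)/1000 = 0
Collecting terms: 0.003 × V_1 = 0.024  =>  V_1 = 8 V
Part 1:
  Read off the nodal solution: V_1 = 8 V
Part 2:
  I_R2 = (V_1 - V_2)/R2 = (8 - 0)/1000 = 0.008 A
  Magnitude: I_R2 = 0.008 A
Part 3:
  I_R1 = (V_0 - V_1)/R1 = (12 - 8)/500 = 0.008 A
  P_R1 = I_R1² × R1 = (0.008)² × 500 = 0.032 W

Final answers:
1. V_1 = 8 V
2. I_R2 = 0.008 A
3. P_R1 = 0.032 W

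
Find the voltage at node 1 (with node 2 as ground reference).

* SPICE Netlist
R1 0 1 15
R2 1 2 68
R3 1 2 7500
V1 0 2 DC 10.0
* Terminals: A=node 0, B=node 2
Nodal analysis, taking node 2 as the 0 V reference.
Source V1 fixes V_0 = 10 V.
KCL at each unknown node (sum of currents leaving = 0; resistances in Ω):
  Node 1: (V_1 - 10)/15 + (V_1 - 0)/68 + (V_1 - 0)/7500 = 0
Collecting terms: 0.08151 × V_1 = 0.6667  =>  V_1 = 8.179 V
The requested potential is V_1 = 8.179 V.

Final answer: V_1 = 8.179 V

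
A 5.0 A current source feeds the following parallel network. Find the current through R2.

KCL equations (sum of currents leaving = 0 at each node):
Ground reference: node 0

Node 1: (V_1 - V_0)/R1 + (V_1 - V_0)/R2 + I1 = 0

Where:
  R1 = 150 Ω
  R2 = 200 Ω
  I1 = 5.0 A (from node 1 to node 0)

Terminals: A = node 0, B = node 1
All resistors sit directly between nodes 0 and 1, so they are in parallel and share one voltage V; the full source current 5 A splits among them.
1/R_par = 1/150 + 1/200 = 0.01167 S  =>  R_par = 85.71 Ω
V = I × R_par = 5 × 85.71 = 428.6 V
I_R2 = V/R2 = 428.6/200 = 2.143 A

Final answer: 2.143 A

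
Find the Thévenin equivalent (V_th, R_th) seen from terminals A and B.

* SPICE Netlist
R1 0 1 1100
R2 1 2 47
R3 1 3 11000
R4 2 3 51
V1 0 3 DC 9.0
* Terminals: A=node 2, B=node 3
Step 1 — V_th is the open-circuit voltage V_A - V_B (nothing connected across the terminals).
Nodal analysis, taking node 3 as the 0 V reference.
Source V1 fixes V_0 = 9 V.
KCL at each unknown node (sum of currents leaving = 0; resistances in Ω):
  Node 1: (V_1 - 9)/1100 + (V_1 - V_2)/47 + (V_1 - 0)/11000 = 0
  Node 2: (V_2 - V_1)/47 + (V_2 - 0)/51 = 0
Collecting terms (coefficients in siemens):
  0.02228·V_1 - 0.02128·V_2 = 0.008182
  0.04088·V_2 - 0.02128·V_1 = 0
Determinant D = (0.02228)(0.04088) - (-0.02128)(-0.02128) = 0.0004581
V_1 = [(0.008182)(0.04088) - (-0.02128)(0)]/D = 0.7303 V
V_2 = [(0.02228)(0) - (0.008182)(-0.02128)]/D = 0.38 V
V_th = V_2 - V_3 = 0.38 - 0 = 0.38 V
Step 2 — R_th: zero the source — replace V1 by a short circuit (node 3 merges into node 0) — and find the resistance seen between A (node 2) and B (node 0).
Reduce the network between node 2 (A) and node 0 (B) by series/parallel combination:
  Rp1 = R1 ‖ R3 (parallel, both between nodes 0 and 1) = 1/(1/1100 + 1/11000) = 1000 Ω
  Rs1 = R2 + Rp1 (series, joined only at node 1) = 47 + 1000 = 1047 Ω
  Rp2 = R4 ‖ Rs1 (parallel, both between nodes 0 and 2) = 1/(1/51 + 1/1047) = 48.63 Ω
R_th = 48.63 Ω

Final answer: V_th = 0.38 V, R_th = 48.63 Ω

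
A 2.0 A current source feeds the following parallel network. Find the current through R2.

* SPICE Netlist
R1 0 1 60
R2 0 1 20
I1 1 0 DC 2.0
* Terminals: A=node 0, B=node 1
All resistors sit directly between nodes 0 and 1, so they are in parallel and share one voltage V; the full source current 2 A splits among them.
1/R_par = 1/60 + 1/20 = 0.06667 S  =>  R_par = 15 Ω
V = I × R_par = 2 × 15 = 30 V
I_R2 = V/R2 = 30/20 = 1.5 A

Final answer: 1.5 A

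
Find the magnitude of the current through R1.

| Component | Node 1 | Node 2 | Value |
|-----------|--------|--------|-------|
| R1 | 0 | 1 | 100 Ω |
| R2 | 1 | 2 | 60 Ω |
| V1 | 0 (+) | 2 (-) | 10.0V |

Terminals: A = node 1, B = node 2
Nodal analysis, taking node 2 as the 0 V reference.
Source V1 fixes V_0 = 10 V.
KCL at each unknown node (sum of currents leaving = 0; resistances in Ω):
  Node 1: (V_1 - 10)/100 + (V_1 - 0)/60 = 0
Collecting terms: 0.02667 × V_1 = 0.1  =>  V_1 = 3.75 V
I_R1 = (V_0 - V_1)/R1 = (10 - 3.75)/100 = 0.0625 A
|I_R1| = 0.0625 A

Final answer: |I_R1| = 0.0625 A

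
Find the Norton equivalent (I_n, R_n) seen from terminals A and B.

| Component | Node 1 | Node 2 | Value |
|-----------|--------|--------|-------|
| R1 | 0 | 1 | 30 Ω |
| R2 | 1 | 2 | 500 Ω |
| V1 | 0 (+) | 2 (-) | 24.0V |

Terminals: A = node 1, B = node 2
Find the Thévenin equivalent first; then I_n = V_th/R_th and R_n = R_th.
Step 1 — V_th is the open-circuit voltage V_A - V_B (nothing connected across the terminals).
Nodal analysis, taking node 2 as the 0 V reference.
Source V1 fixes V_0 = 24 V.
KCL at each unknown node (sum of currents leaving = 0; resistances in Ω):
  Node 1: (V_1 - 24)/30 + (V_1 - 0)/500 = 0
Collecting terms: 0.03533 × V_1 = 0.8  =>  V_1 = 22.64 V
V_th = V_1 - V_2 = 22.64 - 0 = 22.64 V
Step 2 — R_th: zero the source — replace V1 by a short circuit (node 2 merges into node 0) — and find the resistance seen between A (node 1) and B (node 0).
Reduce the network between node 1 (A) and node 0 (B) by series/parallel combination:
  Rp1 = R1 ‖ R2 (parallel, both between nodes 0 and 1) = 1/(1/30 + 1/500) = 28.3 Ω
R_th = 28.3 Ω
I_n = V_th/R_th = 22.64/28.3 = 0.8 A, and R_n = R_th = 28.3 Ω

Final answer: I_n = 0.8 A, R_n = 28.3 Ω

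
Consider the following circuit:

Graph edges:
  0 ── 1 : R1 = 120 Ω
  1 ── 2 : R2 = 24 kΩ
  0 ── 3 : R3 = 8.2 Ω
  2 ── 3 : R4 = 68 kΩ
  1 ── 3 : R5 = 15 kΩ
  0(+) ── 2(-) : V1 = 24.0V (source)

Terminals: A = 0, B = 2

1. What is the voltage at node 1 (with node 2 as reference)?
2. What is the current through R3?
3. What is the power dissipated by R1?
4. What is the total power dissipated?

Nodal analysis, taking node 2 as the 0 V reference.
Source V1 fixes V_0 = 24 V.
KCL at each unknown node (sum of currents leaving = 0; resistances in Ω):
  Node 1: (V_1 - 24)/120 + (V_1 - 0)/24000 + (V_1 - V_3)/15000 = 0
  Node 3: (V_3 - 24)/8.2 + (V_3 - 0)/68000 + (V_3 - V_1)/15000 = 0
Collecting terms (coefficients in siemens):
  0.008442·V_1 - 0.00006667·V_3 = 0.2
  0.122·V_3 - 0.00006667·V_1 = 2.927
Determinant D = (0.008442)(0.122) - (-0.00006667)(-0.00006667) = 0.00103
V_1 = [(0.2)(0.122) - (-0.00006667)(2.927)]/D = 23.88 V
V_3 = [(0.008442)(2.927) - (0.2)(-0.00006667)]/D = 24 V
Part 1:
  Read off the nodal solution: V_1 = 23.88 V
Part 2:
  I_R3 = (V_0 - V_3)/R3 = (24 - 24)/8.2 = 0.0003606 A
  Magnitude: I_R3 = 0.0003606 A
Part 3:
  I_R1 = (V_0 - V_1)/R1 = (24 - 23.88)/120 = 0.0009874 A
  P_R1 = I_R1² × R1 = (0.0009874)² × 120 = 0.000117 W
Part 4:
  Power in each resistor, P = (ΔV)²/R:
    P_R1 = (24 - 23.88)²/120 = 0.000117 W
    P_R2 = (23.88 - 0)²/24000 = 0.02376 W
    P_R3 = (24 - 24)²/8.2 = 0.000001066 W
    P_R4 = (0 - 24)²/68000 = 0.008469 W
    P_R5 = (23.88 - 24)²/15000 = 0.0000008898 W
  P_total = P_R1 + P_R2 + P_R3 + P_R4 + P_R5 = 0.03235 W

Final answers:
1. V_1 = 23.88 V
2. I_R3 = 0.0003606 A
3. P_R1 = 0.000117 W
4. P_total = 0.03235 W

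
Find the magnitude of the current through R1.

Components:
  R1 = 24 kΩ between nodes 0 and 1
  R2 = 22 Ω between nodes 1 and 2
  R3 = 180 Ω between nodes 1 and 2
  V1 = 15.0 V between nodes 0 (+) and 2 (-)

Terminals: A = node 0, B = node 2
Nodal analysis, taking node 2 as the 0 V reference.
Source V1 fixes V_0 = 15 V.
KCL at each unknown node (sum of currents leaving = 0; resistances in Ω):
  Node 1: (V_1 - 15)/24000 + (V_1 - 0)/22 + (V_1 - 0)/180 = 0
Collecting terms: 0.05105 × V_1 = 0.000625  =>  V_1 = 0.01224 V
I_R1 = (V_0 - V_1)/R1 = (15 - 0.01224)/24000 = 0.0006245 A
|I_R1| = 0.0006245 A

Final answer: |I_R1| = 0.0006245 A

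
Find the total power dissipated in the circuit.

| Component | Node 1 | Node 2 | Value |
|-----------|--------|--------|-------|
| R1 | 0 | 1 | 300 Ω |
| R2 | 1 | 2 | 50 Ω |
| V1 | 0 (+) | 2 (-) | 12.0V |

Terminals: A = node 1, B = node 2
Nodal analysis, taking node 2 as the 0 V reference.
Source V1 fixes V_0 = 12 V.
KCL at each unknown node (sum of currents leaving = 0; resistances in Ω):
  Node 1: (V_1 - 12)/300 + (V_1 - 0)/50 = 0
Collecting terms: 0.02333 × V_1 = 0.04  =>  V_1 = 1.714 V
Power in each resistor, P = (ΔV)²/R:
  P_R1 = (12 - 1.714)²/300 = 0.3527 W
  P_R2 = (1.714 - 0)²/50 = 0.05878 W
P_total = P_R1 + P_R2 = 0.4114 W

Final answer: 0.4114 W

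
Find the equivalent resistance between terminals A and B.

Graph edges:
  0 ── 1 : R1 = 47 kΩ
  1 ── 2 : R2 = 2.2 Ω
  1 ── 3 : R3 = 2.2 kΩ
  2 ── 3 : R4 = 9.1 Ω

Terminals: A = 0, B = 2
Reduce the network between node 0 (A) and node 2 (B) by series/parallel combination:
  Rs1 = R3 + R4 (series, joined only at node 3) = 2200 + 9.1 = 2209 Ω
  Rp1 = R2 ‖ Rs1 (parallel, both between nodes 1 and 2) = 1/(1/2.2 + 1/2209) = 2.198 Ω
  Rs2 = R1 + Rp1 (series, joined only at node 1) = 47000 + 2.198 = 47000 Ω
R_eq = 47 kΩ

Final answer: 47 kΩ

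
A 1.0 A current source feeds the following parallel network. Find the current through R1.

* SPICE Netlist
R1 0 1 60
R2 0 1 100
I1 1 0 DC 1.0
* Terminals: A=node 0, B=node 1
All resistors sit directly between nodes 0 and 1, so they are in parallel and share one voltage V; the full source current 1 A splits among them.
1/R_par = 1/60 + 1/100 = 0.02667 S  =>  R_par = 37.5 Ω
V = I × R_par = 1 × 37.5 = 37.5 V
I_R1 = V/R1 = 37.5/60 = 0.625 A

Final answer: 0.625 A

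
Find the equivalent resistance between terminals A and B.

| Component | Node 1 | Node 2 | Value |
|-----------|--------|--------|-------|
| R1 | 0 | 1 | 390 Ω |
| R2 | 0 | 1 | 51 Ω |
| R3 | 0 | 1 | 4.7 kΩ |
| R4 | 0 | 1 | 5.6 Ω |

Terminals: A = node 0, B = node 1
Reduce the network between node 0 (A) and node 1 (B) by series/parallel combination:
  Rp1 = R1 ‖ R2 ‖ R3 ‖ R4 (parallel, all between nodes 0 and 1) = 1/(1/390 + 1/51 + 1/4700 + 1/5.6) = 4.976 Ω
R_eq = 4.976 Ω

Final answer: 4.976 Ω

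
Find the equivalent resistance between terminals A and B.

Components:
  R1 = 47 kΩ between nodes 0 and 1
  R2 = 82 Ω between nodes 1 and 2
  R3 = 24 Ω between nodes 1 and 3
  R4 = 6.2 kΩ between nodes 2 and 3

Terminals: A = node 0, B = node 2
Reduce the network between node 0 (A) and node 2 (B) by series/parallel combination:
  Rs1 = R3 + R4 (series, joined only at node 3) = 24 + 6200 = 6224 Ω
  Rp1 = R2 ‖ Rs1 (parallel, both between nodes 1 and 2) = 1/(1/82 + 1/6224) = 80.93 Ω
  Rs2 = R1 + Rp1 (series, joined only at node 1) = 47000 + 80.93 = 47080 Ω
R_eq = 47.08 kΩ

Final answer: 47.08 kΩ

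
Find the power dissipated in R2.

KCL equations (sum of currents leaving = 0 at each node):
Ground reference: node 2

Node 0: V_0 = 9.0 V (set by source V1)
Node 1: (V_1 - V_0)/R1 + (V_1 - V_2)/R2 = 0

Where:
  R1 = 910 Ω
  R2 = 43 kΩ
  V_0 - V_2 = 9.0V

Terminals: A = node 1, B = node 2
Nodal analysis, taking node 2 as the 0 V reference.
Source V1 fixes V_0 = 9 V.
KCL at each unknown node (sum of currents leaving = 0; resistances in Ω):
  Node 1: (V_1 - 9)/910 + (V_1 - 0)/43000 = 0
Collecting terms: 0.001122 × V_1 = 0.00989  =>  V_1 = 8.813 V
I_R2 = (V_1 - V_2)/R2 = (8.813 - 0)/43000 = 0.000205 A
P_R2 = I_R2² × R2 = (0.000205)² × 43000 = 0.001806 W

Final answer: 0.001806 W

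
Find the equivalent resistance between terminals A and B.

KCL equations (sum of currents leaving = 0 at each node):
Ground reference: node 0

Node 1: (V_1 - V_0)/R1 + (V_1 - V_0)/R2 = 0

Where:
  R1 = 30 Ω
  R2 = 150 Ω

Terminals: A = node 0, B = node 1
Reduce the network between node 0 (A) and node 1 (B) by series/parallel combination:
  Rp1 = R1 ‖ R2 (parallel, both between nodes 0 and 1) = 1/(1/30 + 1/150) = 25 Ω
R_eq = 25 Ω

Final answer: 25 Ω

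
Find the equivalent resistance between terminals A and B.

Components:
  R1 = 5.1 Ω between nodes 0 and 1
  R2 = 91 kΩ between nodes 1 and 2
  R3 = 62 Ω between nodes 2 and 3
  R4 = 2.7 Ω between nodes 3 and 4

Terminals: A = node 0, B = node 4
Reduce the network between node 0 (A) and node 4 (B) by series/parallel combination:
  Rs1 = R1 + R2 (series, joined only at node 1) = 5.1 + 91000 = 91010 Ω
  Rs2 = R3 + Rs1 (series, joined only at node 2) = 62 + 91010 = 91070 Ω
  Rs3 = R4 + Rs2 (series, joined only at node 3) = 2.7 + 91070 = 91070 Ω
R_eq = 91.07 kΩ

Final answer: 91.07 kΩ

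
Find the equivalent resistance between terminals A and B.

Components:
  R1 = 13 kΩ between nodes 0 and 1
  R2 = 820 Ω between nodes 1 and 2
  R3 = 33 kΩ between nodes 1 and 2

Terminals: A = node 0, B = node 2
Reduce the network between node 0 (A) and node 2 (B) by series/parallel combination:
  Rp1 = R2 ‖ R3 (parallel, both between nodes 1 and 2) = 1/(1/820 + 1/33000) = 800.1 Ω
  Rs1 = R1 + Rp1 (series, joined only at node 1) = 13000 + 800.1 = 13800 Ω
R_eq = 13.8 kΩ

Final answer: 13.8 kΩ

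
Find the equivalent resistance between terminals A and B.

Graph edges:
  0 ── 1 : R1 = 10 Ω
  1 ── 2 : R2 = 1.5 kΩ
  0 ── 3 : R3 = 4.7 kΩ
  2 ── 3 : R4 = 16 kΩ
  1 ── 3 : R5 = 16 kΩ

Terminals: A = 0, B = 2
The network is not a plain series/parallel combination. Inject a 1 A test current into terminal A (node 0) and return it from terminal B (node 2); then R_eq = V_A / (1 A).
Nodal analysis, taking node 2 as the 0 V reference.
Current source I_test pushes 1 A into node 0 and draws it out of node 2.
KCL at each unknown node (sum of currents leaving = 0; resistances in Ω):
  Node 0: (V_0 - V_1)/10 + (V_0 - V_3)/4700 - 1 = 0
  Node 1: (V_1 - V_0)/10 + (V_1 - 0)/1500 + (V_1 - V_3)/16000 = 0
  Node 3: (V_3 - V_0)/4700 + (V_3 - V_1)/16000 + (V_3 - 0)/16000 = 0
Collecting terms (coefficients in siemens):
  0.1002·V_0 - 0.1·V_1 - 0.0002128·V_3 = 1
  0.1007·V_1 - 0.1·V_0 - 0.0000625·V_3 = 0
  0.0003378·V_3 - 0.0002128·V_0 - 0.0000625·V_1 = 0
Solving these 3 simultaneous equations (Gaussian elimination) gives:
  V_0 = 1402 V, V_1 = 1393 V, V_3 = 1141 V
R_eq = V_0 / 1 A = 1402 Ω = 1.402 kΩ

Final answer: 1.402 kΩ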